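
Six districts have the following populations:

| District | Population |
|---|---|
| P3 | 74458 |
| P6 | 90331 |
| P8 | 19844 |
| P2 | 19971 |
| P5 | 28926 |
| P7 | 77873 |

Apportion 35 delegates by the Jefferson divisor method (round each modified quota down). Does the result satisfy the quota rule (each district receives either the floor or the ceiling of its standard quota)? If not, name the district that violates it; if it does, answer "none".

Standard quotas: P3 8.369, P6 10.153, P8 2.230, P2 2.245, P5 3.251, P7 8.753.
Jefferson allocation: P3 9, P6 10, P8 2, P2 2, P5 3, P7 9.
Every allocation lies between the lower and upper quota.

none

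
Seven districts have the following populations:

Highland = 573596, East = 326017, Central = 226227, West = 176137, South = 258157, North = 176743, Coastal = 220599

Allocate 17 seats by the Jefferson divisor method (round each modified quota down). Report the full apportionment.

Standard divisor 1957476/17 ≈ 115145.647; standard quotas: Highland 4.981, East 2.831, Central 1.965, West 1.530, South 2.242, North 1.535, Coastal 1.916.
Rounding down gives 4, 2, 1, 1, 2, 1, 1 = 12 seats, so the divisor must be adjusted.
With modified divisor 92000: modified quotas Highland 6.235, East 3.544, Central 2.459, West 1.915, South 2.806, North 1.921, Coastal 2.398.
Rounding down: Highland 6, East 3, Central 2, West 1, South 2, North 1, Coastal 2 (total 17).

Highland=6, East=3, Central=2, West=1, South=2, North=1, Coastal=2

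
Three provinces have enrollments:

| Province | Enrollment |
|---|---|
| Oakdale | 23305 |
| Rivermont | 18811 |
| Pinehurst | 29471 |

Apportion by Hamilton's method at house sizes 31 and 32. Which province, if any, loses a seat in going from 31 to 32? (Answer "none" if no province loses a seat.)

At 31 seats: Oakdale 10, Rivermont 8, Pinehurst 13.
At 32 seats: Oakdale 11, Rivermont 8, Pinehurst 13.
No province's allocation decreased.

none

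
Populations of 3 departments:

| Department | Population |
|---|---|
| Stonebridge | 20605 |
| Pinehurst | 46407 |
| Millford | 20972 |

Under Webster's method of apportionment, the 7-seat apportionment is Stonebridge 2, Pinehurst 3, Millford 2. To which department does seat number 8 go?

Priority for the next seat is population ÷ (current seats + 0.5).
Priorities: Stonebridge 8242.000, Pinehurst 13259.143, Millford 8388.800.
Highest priority: Pinehurst.

Pinehurst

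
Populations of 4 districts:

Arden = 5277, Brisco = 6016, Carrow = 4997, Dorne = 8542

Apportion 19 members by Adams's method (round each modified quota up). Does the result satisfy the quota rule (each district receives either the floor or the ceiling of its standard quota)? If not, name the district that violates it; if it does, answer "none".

none

Standard quotas: Arden 4.038, Brisco 4.603, Carrow 3.823, Dorne 6.536.
Adams allocation: Arden 4, Brisco 5, Carrow 4, Dorne 6.
Every allocation lies between the lower and upper quota.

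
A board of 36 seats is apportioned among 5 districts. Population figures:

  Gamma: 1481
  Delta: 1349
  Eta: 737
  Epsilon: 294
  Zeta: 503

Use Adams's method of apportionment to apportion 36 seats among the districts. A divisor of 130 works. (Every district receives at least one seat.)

With modified divisor 130: modified quotas Gamma 11.392, Delta 10.377, Eta 5.669, Epsilon 2.262, Zeta 3.869.
Rounding up: Gamma 12, Delta 11, Eta 6, Epsilon 3, Zeta 4 (total 36).

Gamma=12; Delta=11; Eta=6; Epsilon=3; Zeta=4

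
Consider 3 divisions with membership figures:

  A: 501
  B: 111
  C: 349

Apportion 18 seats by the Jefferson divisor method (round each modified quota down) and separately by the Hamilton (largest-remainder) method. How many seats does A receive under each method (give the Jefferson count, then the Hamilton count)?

10 and 9

Jefferson: A 10, B 2, C 6.
Hamilton: A 9, B 2, C 7.
A gets 10 under Jefferson and 9 under Hamilton.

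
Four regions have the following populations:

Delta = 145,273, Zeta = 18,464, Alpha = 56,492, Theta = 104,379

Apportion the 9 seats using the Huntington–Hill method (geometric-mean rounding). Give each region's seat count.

Delta 4, Zeta 1, Alpha 1, Theta 3

With divisor 40941: modified quotas Delta 3.548, Zeta 0.451, Alpha 1.380, Theta 2.549.
Geometric-mean thresholds: Delta √(3·4)=3.464, Zeta (min 1), Alpha √(1·2)=1.414, Theta √(2·3)=2.449.
Each quota rounded against its threshold gives Delta 4, Zeta 1, Alpha 1, Theta 3 (total 9).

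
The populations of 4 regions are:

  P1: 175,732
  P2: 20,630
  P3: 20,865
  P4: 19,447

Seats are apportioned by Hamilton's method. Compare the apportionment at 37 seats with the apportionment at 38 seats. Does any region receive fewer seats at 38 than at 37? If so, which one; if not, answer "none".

none

At 37 seats: P1 28, P2 3, P3 3, P4 3.
At 38 seats: P1 28, P2 3, P3 4, P4 3.
No region's allocation decreased.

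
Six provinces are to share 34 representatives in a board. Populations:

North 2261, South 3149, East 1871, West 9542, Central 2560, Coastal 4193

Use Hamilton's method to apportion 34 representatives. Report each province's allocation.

North 3, South 4, East 3, West 14, Central 4, Coastal 6

Standard divisor: 23576 ÷ 34 ≈ 693.412.
Standard quotas: North 3.2607, South 4.5413, East 2.6983, West 13.7609, Central 3.6919, Coastal 6.0469.
Lower quotas: North 3, South 4, East 2, West 13, Central 3, Coastal 6 (sum 31, leaving 3 seats).
Remainders in descending order: West 0.7609, East 0.6983, Central 0.6919, South 0.5413, North 0.2607, Coastal 0.0469.
The surplus seats go to West, East, Central.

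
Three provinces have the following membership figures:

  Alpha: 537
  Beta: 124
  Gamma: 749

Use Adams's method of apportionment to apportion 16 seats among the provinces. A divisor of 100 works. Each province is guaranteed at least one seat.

With modified divisor 100: modified quotas Alpha 5.370, Beta 1.240, Gamma 7.490.
Rounding up: Alpha 6, Beta 2, Gamma 8 (total 16).

Alpha 6, Beta 2, Gamma 8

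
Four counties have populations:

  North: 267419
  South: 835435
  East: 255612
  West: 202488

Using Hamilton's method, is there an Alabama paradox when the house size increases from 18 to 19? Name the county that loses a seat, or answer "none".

none

At 18 seats: North 3, South 10, East 3, West 2.
At 19 seats: North 3, South 10, East 3, West 3.
No county's allocation decreased.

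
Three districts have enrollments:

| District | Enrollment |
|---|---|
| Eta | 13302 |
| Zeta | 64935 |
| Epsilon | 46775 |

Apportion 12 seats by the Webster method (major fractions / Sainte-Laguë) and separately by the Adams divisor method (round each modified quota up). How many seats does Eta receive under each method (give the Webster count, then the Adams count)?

1 and 2

Webster: Eta 1, Zeta 6, Epsilon 5.
Adams: Eta 2, Zeta 6, Epsilon 4.
Eta gets 1 under Webster and 2 under Adams.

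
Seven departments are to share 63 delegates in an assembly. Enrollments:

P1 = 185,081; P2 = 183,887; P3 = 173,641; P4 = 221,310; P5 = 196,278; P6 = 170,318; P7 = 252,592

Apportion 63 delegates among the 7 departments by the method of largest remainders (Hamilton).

P1: 8, P2: 8, P3: 8, P4: 10, P5: 9, P6: 8, P7: 12

Standard divisor: 1383107 ÷ 63 ≈ 21954.079.
Standard quotas: P1 8.4304, P2 8.3760, P3 7.9093, P4 10.0806, P5 8.9404, P6 7.7579, P7 11.5055.
Lower quotas: P1 8, P2 8, P3 7, P4 10, P5 8, P6 7, P7 11 (sum 59, leaving 4 seats).
Remainders in descending order: P5 0.9404, P3 0.9093, P6 0.7579, P7 0.5055, P1 0.4304, P2 0.3760, P4 0.0806.
Largest remainders: P5, P3, P6, P7 receive the extra seats.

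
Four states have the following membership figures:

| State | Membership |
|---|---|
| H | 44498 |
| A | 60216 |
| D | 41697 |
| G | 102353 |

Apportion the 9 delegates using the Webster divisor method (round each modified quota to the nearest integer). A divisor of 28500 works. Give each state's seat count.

H=2, A=2, D=1, G=4

With modified divisor 28500: modified quotas H 1.561, A 2.113, D 1.463, G 3.591.
Rounding to the nearest integer: H 2, A 2, D 1, G 4 (total 9).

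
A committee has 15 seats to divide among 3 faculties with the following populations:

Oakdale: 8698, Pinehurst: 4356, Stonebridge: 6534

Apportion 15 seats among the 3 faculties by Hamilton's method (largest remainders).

Oakdale 7, Pinehurst 3, Stonebridge 5

Total 19588; standard divisor 19588/15 ≈ 1305.867.
Standard quotas: Oakdale 6.6607, Pinehurst 3.3357, Stonebridge 5.0036.
Lower quotas: Oakdale 6, Pinehurst 3, Stonebridge 5 (sum 14, leaving 1 seat).
Remainders in descending order: Oakdale 0.6607, Pinehurst 0.3357, Stonebridge 0.0036.
The surplus seat goes to Oakdale.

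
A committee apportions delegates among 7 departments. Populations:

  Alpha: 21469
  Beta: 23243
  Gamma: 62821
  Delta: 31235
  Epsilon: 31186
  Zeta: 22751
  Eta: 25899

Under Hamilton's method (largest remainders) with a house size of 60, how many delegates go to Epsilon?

9

The standard divisor is 218604/60 ≈ 3643.4.
Standard quotas: Alpha 5.8926, Beta 6.3795, Gamma 17.2424, Delta 8.5730, Epsilon 8.5596, Zeta 6.2444, Eta 7.1085.
Lower quotas: Alpha 5, Beta 6, Gamma 17, Delta 8, Epsilon 8, Zeta 6, Eta 7 (sum 57, leaving 3 seats).
Remainders in descending order: Alpha 0.8926, Delta 0.5730, Epsilon 0.5596, Beta 0.3795, Zeta 0.2444, Gamma 0.2424, Eta 0.1085.
The surplus seats go to Alpha, Delta, Epsilon.
Epsilon receives 9.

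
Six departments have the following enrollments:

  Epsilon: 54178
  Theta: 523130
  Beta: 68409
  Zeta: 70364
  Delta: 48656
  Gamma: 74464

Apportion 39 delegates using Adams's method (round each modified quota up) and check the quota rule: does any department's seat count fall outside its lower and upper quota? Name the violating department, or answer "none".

Standard quotas: Epsilon 2.518, Theta 24.311, Beta 3.179, Zeta 3.270, Delta 2.261, Gamma 3.461.
Adams allocation: Epsilon 3, Theta 23, Beta 3, Zeta 3, Delta 3, Gamma 4.
Theta has quota 24.311 (lower 24, upper 25) but receives 23 — outside the quota interval.

Theta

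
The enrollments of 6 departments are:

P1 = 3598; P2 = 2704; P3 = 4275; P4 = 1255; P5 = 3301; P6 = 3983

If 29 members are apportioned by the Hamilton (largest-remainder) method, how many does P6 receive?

6

Standard divisor: 19116 ÷ 29 ≈ 659.172.
Standard quotas: P1 5.458, P2 4.102, P3 6.485, P4 1.904, P5 5.008, P6 6.042.
Lower quotas: P1 5, P2 4, P3 6, P4 1, P5 5, P6 6 (sum 27, leaving 2 seats).
Remainders in descending order: P4 0.904, P3 0.485, P1 0.458, P2 0.102, P6 0.042, P5 0.008.
The surplus seats go to P4, P3.
P6 receives 6.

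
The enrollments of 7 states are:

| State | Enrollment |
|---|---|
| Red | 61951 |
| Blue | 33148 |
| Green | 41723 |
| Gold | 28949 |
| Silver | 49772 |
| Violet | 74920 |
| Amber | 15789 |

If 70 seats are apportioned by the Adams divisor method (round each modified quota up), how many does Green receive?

9

Standard divisor 306252/70 ≈ 4375.029; standard quotas: Red 14.160, Blue 7.577, Green 9.537, Gold 6.617, Silver 11.376, Violet 17.124, Amber 3.609.
Rounding up gives 15, 8, 10, 7, 12, 18, 4 = 74 seats, so the divisor must be adjusted.
With modified divisor 4660: modified quotas Red 13.294, Blue 7.113, Green 8.953, Gold 6.212, Silver 10.681, Violet 16.077, Amber 3.388.
Rounding up: Red 14, Blue 8, Green 9, Gold 7, Silver 11, Violet 17, Amber 4 (total 70).
Green receives 9.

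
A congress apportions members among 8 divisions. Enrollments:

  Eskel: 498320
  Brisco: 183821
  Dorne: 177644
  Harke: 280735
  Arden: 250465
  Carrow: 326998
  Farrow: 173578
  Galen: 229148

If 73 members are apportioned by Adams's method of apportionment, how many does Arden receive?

Standard divisor 2120709/73 ≈ 29050.808; standard quotas: Eskel 17.153, Brisco 6.328, Dorne 6.115, Harke 9.664, Arden 8.622, Carrow 11.256, Farrow 5.975, Galen 7.888.
Rounding up gives 18, 7, 7, 10, 9, 12, 6, 8 = 77 seats, so the divisor must be adjusted.
With modified divisor 30900: modified quotas Eskel 16.127, Brisco 5.949, Dorne 5.749, Harke 9.085, Arden 8.106, Carrow 10.582, Farrow 5.617, Galen 7.416.
Rounding up: Eskel 17, Brisco 6, Dorne 6, Harke 10, Arden 9, Carrow 11, Farrow 6, Galen 8 (total 73).
Arden receives 9.

9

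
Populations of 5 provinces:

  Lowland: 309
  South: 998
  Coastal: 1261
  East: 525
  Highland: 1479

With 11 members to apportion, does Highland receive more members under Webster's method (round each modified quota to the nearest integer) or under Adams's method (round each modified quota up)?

Webster

Webster: Lowland 1, South 2, Coastal 3, East 1, Highland 4.
Adams: Lowland 1, South 2, Coastal 3, East 2, Highland 3.
Highland gets 4 under Webster and 3 under Adams.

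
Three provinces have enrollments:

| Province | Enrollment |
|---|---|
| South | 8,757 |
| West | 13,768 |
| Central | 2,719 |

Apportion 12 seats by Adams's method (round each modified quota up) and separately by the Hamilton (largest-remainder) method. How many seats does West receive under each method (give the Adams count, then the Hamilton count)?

Adams: South 4, West 6, Central 2.
Hamilton: South 4, West 7, Central 1.
West gets 6 under Adams and 7 under Hamilton.

6 and 7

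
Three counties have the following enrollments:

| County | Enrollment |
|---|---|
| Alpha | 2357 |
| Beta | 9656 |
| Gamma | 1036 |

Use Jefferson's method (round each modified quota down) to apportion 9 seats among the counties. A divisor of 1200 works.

With modified divisor 1200: modified quotas Alpha 1.964, Beta 8.047, Gamma 0.863.
Rounding down: Alpha 1, Beta 8, Gamma 0 (total 9).

Alpha: 1, Beta: 8, Gamma: 0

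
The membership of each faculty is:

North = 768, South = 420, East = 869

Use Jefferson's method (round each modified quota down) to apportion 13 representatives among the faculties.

North=5, South=2, East=6

Standard divisor 2057/13 ≈ 158.231; standard quotas: North 4.854, South 2.654, East 5.492.
Rounding down gives 4, 2, 5 = 11 seats, so the divisor must be adjusted.
With modified divisor 142: modified quotas North 5.408, South 2.958, East 6.120.
Rounding down: North 5, South 2, East 6 (total 13).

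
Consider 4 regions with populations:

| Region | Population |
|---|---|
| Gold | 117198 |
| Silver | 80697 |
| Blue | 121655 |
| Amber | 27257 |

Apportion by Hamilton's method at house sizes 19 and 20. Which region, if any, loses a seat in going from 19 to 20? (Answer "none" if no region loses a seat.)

Amber

At 19 seats: Gold 6, Silver 4, Blue 7, Amber 2.
At 20 seats: Gold 7, Silver 5, Blue 7, Amber 1.
Amber drops from 2 to 1.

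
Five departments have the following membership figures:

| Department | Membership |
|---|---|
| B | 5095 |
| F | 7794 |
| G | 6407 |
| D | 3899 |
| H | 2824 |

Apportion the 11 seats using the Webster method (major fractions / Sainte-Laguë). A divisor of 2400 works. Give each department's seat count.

B 2, F 3, G 3, D 2, H 1

With modified divisor 2400: modified quotas B 2.123, F 3.248, G 2.670, D 1.625, H 1.177.
Rounding to the nearest integer: B 2, F 3, G 3, D 2, H 1 (total 11).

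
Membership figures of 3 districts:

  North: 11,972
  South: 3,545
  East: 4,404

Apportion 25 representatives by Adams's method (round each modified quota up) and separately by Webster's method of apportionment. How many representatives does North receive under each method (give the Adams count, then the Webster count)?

14 and 15

Adams: North 14, South 5, East 6.
Webster: North 15, South 4, East 6.
North gets 14 under Adams and 15 under Webster.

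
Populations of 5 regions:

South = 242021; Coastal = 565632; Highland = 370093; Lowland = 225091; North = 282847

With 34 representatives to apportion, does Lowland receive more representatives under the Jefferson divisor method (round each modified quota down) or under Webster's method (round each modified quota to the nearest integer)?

Webster

Jefferson: South 5, Coastal 12, Highland 7, Lowland 4, North 6.
Webster: South 5, Coastal 11, Highland 7, Lowland 5, North 6.
Lowland gets 4 under Jefferson and 5 under Webster.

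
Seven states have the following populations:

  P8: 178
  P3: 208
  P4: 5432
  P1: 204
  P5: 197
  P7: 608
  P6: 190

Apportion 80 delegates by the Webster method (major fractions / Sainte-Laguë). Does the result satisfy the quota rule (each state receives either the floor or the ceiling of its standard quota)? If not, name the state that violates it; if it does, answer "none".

P4

Standard quotas: P8 2.029, P3 2.371, P4 61.930, P1 2.326, P5 2.246, P7 6.932, P6 2.166.
Webster allocation: P8 2, P3 2, P4 63, P1 2, P5 2, P7 7, P6 2.
P4 has quota 61.930 (lower 61, upper 62) but receives 63 — outside the quota interval.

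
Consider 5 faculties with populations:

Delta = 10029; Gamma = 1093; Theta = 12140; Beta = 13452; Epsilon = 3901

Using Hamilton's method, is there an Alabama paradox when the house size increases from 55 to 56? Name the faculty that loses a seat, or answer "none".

At 55 seats: Delta 14, Gamma 2, Theta 16, Beta 18, Epsilon 5.
At 56 seats: Delta 14, Gamma 1, Theta 17, Beta 19, Epsilon 5.
Gamma drops from 2 to 1.

Gamma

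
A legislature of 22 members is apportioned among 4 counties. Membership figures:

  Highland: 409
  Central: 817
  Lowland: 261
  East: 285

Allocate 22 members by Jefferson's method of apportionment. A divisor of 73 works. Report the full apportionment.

With modified divisor 73: modified quotas Highland 5.603, Central 11.192, Lowland 3.575, East 3.904.
Rounding down: Highland 5, Central 11, Lowland 3, East 3 (total 22).

Highland 5, Central 11, Lowland 3, East 3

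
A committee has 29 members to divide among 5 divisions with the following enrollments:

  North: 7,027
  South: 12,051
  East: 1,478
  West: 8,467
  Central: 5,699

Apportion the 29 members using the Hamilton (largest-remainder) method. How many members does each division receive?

Standard divisor: 34722 ÷ 29 ≈ 1197.31.
Standard quotas: North 5.8690, South 10.0651, East 1.2344, West 7.0717, Central 4.7598.
Lower quotas: North 5, South 10, East 1, West 7, Central 4 (sum 27, leaving 2 seats).
Remainders in descending order: North 0.8690, Central 0.7598, East 0.2344, West 0.0717, South 0.0651.
Largest remainders: North, Central receive the extra seats.

North 6, South 10, East 1, West 7, Central 5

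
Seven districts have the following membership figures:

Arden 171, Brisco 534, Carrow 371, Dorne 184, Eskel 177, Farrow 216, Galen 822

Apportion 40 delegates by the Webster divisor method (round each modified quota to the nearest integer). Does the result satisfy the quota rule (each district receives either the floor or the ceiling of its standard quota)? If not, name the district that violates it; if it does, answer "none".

none

Standard quotas: Arden 2.764, Brisco 8.630, Carrow 5.996, Dorne 2.974, Eskel 2.861, Farrow 3.491, Galen 13.285.
Webster allocation: Arden 3, Brisco 9, Carrow 6, Dorne 3, Eskel 3, Farrow 3, Galen 13.
Every allocation lies between the lower and upper quota.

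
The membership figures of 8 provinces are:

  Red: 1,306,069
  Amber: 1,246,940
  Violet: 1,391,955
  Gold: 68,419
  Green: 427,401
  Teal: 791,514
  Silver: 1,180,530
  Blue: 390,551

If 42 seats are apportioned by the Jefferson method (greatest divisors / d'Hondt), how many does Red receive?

Standard divisor 6803379/42 ≈ 161985.214; standard quotas: Red 8.063, Amber 7.698, Violet 8.593, Gold 0.422, Green 2.639, Teal 4.886, Silver 7.288, Blue 2.411.
Rounding down gives 8, 7, 8, 0, 2, 4, 7, 2 = 38 seats, so the divisor must be adjusted.
With modified divisor 146300: modified quotas Red 8.927, Amber 8.523, Violet 9.514, Gold 0.468, Green 2.921, Teal 5.410, Silver 8.069, Blue 2.670.
Rounding down: Red 8, Amber 8, Violet 9, Gold 0, Green 2, Teal 5, Silver 8, Blue 2 (total 42).
Red receives 8.

8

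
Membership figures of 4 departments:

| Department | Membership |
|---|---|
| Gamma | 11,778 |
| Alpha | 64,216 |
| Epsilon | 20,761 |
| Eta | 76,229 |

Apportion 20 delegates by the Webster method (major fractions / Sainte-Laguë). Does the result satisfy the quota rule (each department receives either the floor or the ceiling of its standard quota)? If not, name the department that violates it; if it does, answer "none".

Standard quotas: Gamma 1.362, Alpha 7.425, Epsilon 2.400, Eta 8.813.
Webster allocation: Gamma 1, Alpha 8, Epsilon 2, Eta 9.
Every allocation lies between the lower and upper quota.

none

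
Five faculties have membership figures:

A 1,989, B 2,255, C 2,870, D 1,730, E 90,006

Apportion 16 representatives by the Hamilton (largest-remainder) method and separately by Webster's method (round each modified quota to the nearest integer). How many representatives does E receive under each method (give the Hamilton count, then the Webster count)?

Hamilton: A 0, B 0, C 1, D 0, E 15.
Webster: A 0, B 0, C 0, D 0, E 16.
E gets 15 under Hamilton and 16 under Webster.

15 and 16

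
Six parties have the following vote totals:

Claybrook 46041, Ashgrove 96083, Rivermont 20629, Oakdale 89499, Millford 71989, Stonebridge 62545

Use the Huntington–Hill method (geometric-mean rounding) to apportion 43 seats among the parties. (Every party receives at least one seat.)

With divisor 8847: modified quotas Claybrook 5.204, Ashgrove 10.861, Rivermont 2.332, Oakdale 10.116, Millford 8.137, Stonebridge 7.070.
Geometric-mean thresholds: Claybrook √(5·6)=5.477, Ashgrove √(10·11)=10.488, Rivermont √(2·3)=2.449, Oakdale √(10·11)=10.488, Millford √(8·9)=8.485, Stonebridge √(7·8)=7.483.
Each quota rounded against its threshold gives Claybrook 5, Ashgrove 11, Rivermont 2, Oakdale 10, Millford 8, Stonebridge 7 (total 43).

Claybrook=5; Ashgrove=11; Rivermont=2; Oakdale=10; Millford=8; Stonebridge=7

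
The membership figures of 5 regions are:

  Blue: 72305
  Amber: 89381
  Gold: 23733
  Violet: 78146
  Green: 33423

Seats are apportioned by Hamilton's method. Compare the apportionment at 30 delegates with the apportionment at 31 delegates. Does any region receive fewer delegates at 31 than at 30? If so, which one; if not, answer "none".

Gold

At 30 seats: Blue 7, Amber 9, Gold 3, Violet 8, Green 3.
At 31 seats: Blue 8, Amber 9, Gold 2, Violet 8, Green 4.
Gold drops from 3 to 2.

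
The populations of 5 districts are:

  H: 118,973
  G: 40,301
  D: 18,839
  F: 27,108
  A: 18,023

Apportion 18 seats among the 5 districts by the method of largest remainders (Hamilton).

Total 223244; standard divisor 223244/18 ≈ 12402.444.
Standard quotas: H 9.5927, G 3.2494, D 1.5190, F 2.1857, A 1.4532.
Lower quotas: H 9, G 3, D 1, F 2, A 1 (sum 16, leaving 2 seats).
Remainders in descending order: H 0.5927, D 0.5190, A 0.4532, G 0.2494, F 0.1857.
Largest remainders: H, D receive the extra seats.

H: 10, G: 3, D: 2, F: 2, A: 1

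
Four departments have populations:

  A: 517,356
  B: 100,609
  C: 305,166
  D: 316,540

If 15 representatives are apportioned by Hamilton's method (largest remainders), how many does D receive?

The standard divisor is 1239671/15 ≈ 82644.733.
Standard quotas: A 6.2600, B 1.2174, C 3.6925, D 3.8301.
Lower quotas: A 6, B 1, C 3, D 3 (sum 13, leaving 2 seats).
Remainders in descending order: D 0.8301, C 0.6925, A 0.2600, B 0.2174.
The surplus seats go to D, C.
D receives 4.

4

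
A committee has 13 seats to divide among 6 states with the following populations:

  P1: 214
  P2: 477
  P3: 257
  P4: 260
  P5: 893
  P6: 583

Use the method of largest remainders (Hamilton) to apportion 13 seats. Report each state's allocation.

P1=1, P2=2, P3=1, P4=1, P5=5, P6=3

Standard divisor: 2684 ÷ 13 ≈ 206.462.
Standard quotas: P1 1.037, P2 2.310, P3 1.245, P4 1.259, P5 4.325, P6 2.824.
Lower quotas: P1 1, P2 2, P3 1, P4 1, P5 4, P6 2 (sum 11, leaving 2 seats).
Remainders in descending order: P6 0.824, P5 0.325, P2 0.310, P4 0.259, P3 0.245, P1 0.037.
The surplus seats go to P6, P5.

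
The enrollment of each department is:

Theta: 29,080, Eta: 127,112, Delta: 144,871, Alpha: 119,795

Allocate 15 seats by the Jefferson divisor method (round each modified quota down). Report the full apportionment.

Theta 1, Eta 5, Delta 5, Alpha 4

Standard divisor 420858/15 ≈ 28057.2; standard quotas: Theta 1.036, Eta 4.530, Delta 5.163, Alpha 4.270.
Rounding down gives 1, 4, 5, 4 = 14 seats, so the divisor must be adjusted.
With modified divisor 24800: modified quotas Theta 1.173, Eta 5.125, Delta 5.842, Alpha 4.830.
Rounding down: Theta 1, Eta 5, Delta 5, Alpha 4 (total 15).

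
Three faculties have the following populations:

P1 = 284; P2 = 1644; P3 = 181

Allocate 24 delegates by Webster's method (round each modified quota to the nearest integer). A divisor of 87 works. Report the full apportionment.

P1: 3, P2: 19, P3: 2

With modified divisor 87: modified quotas P1 3.264, P2 18.897, P3 2.080.
Rounding to the nearest integer: P1 3, P2 19, P3 2 (total 24).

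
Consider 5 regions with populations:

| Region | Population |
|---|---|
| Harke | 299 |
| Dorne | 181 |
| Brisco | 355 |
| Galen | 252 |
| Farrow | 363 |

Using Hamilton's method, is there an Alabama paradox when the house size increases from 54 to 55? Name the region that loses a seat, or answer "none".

none

At 54 seats: Harke 11, Dorne 7, Brisco 13, Galen 9, Farrow 14.
At 55 seats: Harke 11, Dorne 7, Brisco 13, Galen 10, Farrow 14.
No region's allocation decreased.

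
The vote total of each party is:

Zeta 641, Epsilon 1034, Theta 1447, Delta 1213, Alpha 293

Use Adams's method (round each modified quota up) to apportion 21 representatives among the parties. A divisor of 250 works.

Zeta 3; Epsilon 5; Theta 6; Delta 5; Alpha 2

With modified divisor 250: modified quotas Zeta 2.564, Epsilon 4.136, Theta 5.788, Delta 4.852, Alpha 1.172.
Rounding up: Zeta 3, Epsilon 5, Theta 6, Delta 5, Alpha 2 (total 21).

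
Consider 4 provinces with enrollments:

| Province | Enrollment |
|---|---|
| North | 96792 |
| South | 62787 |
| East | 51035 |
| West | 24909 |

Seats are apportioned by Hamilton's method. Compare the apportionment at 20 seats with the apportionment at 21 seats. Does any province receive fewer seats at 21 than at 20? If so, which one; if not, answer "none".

East

At 20 seats: North 8, South 5, East 5, West 2.
At 21 seats: North 9, South 6, East 4, West 2.
East drops from 5 to 4.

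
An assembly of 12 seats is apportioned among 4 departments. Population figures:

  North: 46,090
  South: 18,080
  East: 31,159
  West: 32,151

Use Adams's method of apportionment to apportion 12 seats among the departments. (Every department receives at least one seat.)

North 4, South 2, East 3, West 3

Standard divisor 127480/12 ≈ 10623.333; standard quotas: North 4.339, South 1.702, East 2.933, West 3.026.
Rounding up gives 5, 2, 3, 4 = 14 seats, so the divisor must be adjusted.
With modified divisor 13400: modified quotas North 3.440, South 1.349, East 2.325, West 2.399.
Rounding up: North 4, South 2, East 3, West 3 (total 12).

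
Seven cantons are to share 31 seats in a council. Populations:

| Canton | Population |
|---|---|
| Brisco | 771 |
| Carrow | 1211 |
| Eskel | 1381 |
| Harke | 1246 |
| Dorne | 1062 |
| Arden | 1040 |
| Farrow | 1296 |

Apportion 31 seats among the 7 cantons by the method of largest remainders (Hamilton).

Total 8007; standard divisor 8007/31 ≈ 258.29.
Standard quotas: Brisco 2.985, Carrow 4.689, Eskel 5.347, Harke 4.824, Dorne 4.112, Arden 4.026, Farrow 5.018.
Lower quotas: Brisco 2, Carrow 4, Eskel 5, Harke 4, Dorne 4, Arden 4, Farrow 5 (sum 28, leaving 3 seats).
Remainders in descending order: Brisco 0.985, Harke 0.824, Carrow 0.689, Eskel 0.347, Dorne 0.112, Arden 0.026, Farrow 0.018.
The surplus seats go to Brisco, Harke, Carrow.

Brisco: 3, Carrow: 5, Eskel: 5, Harke: 5, Dorne: 4, Arden: 4, Farrow: 5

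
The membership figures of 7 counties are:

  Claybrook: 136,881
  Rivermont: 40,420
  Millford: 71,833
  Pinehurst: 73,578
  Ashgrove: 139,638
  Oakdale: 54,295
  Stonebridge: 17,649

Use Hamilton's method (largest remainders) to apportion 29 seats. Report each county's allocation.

Claybrook=7, Rivermont=2, Millford=4, Pinehurst=4, Ashgrove=8, Oakdale=3, Stonebridge=1

The standard divisor is 534294/29 ≈ 18423.931.
Standard quotas: Claybrook 7.4295, Rivermont 2.1939, Millford 3.8989, Pinehurst 3.9936, Ashgrove 7.5792, Oakdale 2.9470, Stonebridge 0.9579.
Lower quotas: Claybrook 7, Rivermont 2, Millford 3, Pinehurst 3, Ashgrove 7, Oakdale 2, Stonebridge 0 (sum 24, leaving 5 seats).
Remainders in descending order: Pinehurst 0.9936, Stonebridge 0.9579, Oakdale 0.9470, Millford 0.8989, Ashgrove 0.5792, Claybrook 0.4295, Rivermont 0.1939.
Largest remainders: Pinehurst, Stonebridge, Oakdale, Millford, Ashgrove receive the extra seats.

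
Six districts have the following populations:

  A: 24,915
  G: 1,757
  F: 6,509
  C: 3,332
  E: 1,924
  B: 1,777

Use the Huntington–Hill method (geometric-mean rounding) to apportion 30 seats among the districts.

With divisor 1354: modified quotas A 18.401, G 1.298, F 4.807, C 2.461, E 1.421, B 1.312.
Geometric-mean thresholds: A √(18·19)=18.493, G √(1·2)=1.414, F √(4·5)=4.472, C √(2·3)=2.449, E √(1·2)=1.414, B √(1·2)=1.414.
Each quota rounded against its threshold gives A 18, G 1, F 5, C 3, E 2, B 1 (total 30).

A=18, G=1, F=5, C=3, E=2, B=1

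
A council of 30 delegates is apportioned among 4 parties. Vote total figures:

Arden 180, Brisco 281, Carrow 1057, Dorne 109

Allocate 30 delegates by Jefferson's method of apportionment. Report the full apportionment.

Arden: 3, Brisco: 5, Carrow: 20, Dorne: 2

Standard divisor 1627/30 ≈ 54.233; standard quotas: Arden 3.319, Brisco 5.181, Carrow 19.490, Dorne 2.010.
Rounding down gives 3, 5, 19, 2 = 29 seats, so the divisor must be adjusted.
With modified divisor 52: modified quotas Arden 3.462, Brisco 5.404, Carrow 20.327, Dorne 2.096.
Rounding down: Arden 3, Brisco 5, Carrow 20, Dorne 2 (total 30).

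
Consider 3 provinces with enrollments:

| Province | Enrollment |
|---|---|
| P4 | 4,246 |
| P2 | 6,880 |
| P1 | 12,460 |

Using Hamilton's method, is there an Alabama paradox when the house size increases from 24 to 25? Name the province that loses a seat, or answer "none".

At 24 seats: P4 4, P2 7, P1 13.
At 25 seats: P4 5, P2 7, P1 13.
No province's allocation decreased.

none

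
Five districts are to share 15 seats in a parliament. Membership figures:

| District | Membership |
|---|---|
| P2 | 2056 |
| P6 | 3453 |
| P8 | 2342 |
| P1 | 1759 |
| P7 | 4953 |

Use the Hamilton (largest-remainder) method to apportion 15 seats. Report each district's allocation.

The standard divisor is 14563/15 ≈ 970.867.
Standard quotas: P2 2.118, P6 3.557, P8 2.412, P1 1.812, P7 5.102.
Lower quotas: P2 2, P6 3, P8 2, P1 1, P7 5 (sum 13, leaving 2 seats).
Remainders in descending order: P1 0.812, P6 0.557, P8 0.412, P2 0.118, P7 0.102.
The surplus seats go to P1, P6.

P2=2, P6=4, P8=2, P1=2, P7=5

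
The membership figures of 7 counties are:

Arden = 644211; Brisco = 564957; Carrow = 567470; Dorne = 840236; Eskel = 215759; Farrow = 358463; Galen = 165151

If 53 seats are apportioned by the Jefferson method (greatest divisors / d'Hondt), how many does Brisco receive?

9

Standard divisor 3356247/53 ≈ 63325.415; standard quotas: Arden 10.173, Brisco 8.921, Carrow 8.961, Dorne 13.269, Eskel 3.407, Farrow 5.661, Galen 2.608.
Rounding down gives 10, 8, 8, 13, 3, 5, 2 = 49 seats, so the divisor must be adjusted.
With modified divisor 59200: modified quotas Arden 10.882, Brisco 9.543, Carrow 9.586, Dorne 14.193, Eskel 3.645, Farrow 6.055, Galen 2.790.
Rounding down: Arden 10, Brisco 9, Carrow 9, Dorne 14, Eskel 3, Farrow 6, Galen 2 (total 53).
Brisco receives 9.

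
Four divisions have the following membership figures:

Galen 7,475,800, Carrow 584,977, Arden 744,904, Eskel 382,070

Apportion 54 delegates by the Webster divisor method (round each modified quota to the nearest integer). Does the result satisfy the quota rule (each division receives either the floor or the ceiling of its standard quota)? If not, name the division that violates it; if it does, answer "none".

Galen

Standard quotas: Galen 43.938, Carrow 3.438, Arden 4.378, Eskel 2.246.
Webster allocation: Galen 45, Carrow 3, Arden 4, Eskel 2.
Galen has quota 43.938 (lower 43, upper 44) but receives 45 — outside the quota interval.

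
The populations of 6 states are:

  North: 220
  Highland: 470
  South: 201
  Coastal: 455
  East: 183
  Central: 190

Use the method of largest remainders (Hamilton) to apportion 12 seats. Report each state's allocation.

The standard divisor is 1719/12 ≈ 143.25.
Standard quotas: North 1.536, Highland 3.281, South 1.403, Coastal 3.176, East 1.277, Central 1.326.
Lower quotas: North 1, Highland 3, South 1, Coastal 3, East 1, Central 1 (sum 10, leaving 2 seats).
Remainders in descending order: North 0.536, South 0.403, Central 0.326, Highland 0.281, East 0.277, Coastal 0.176.
Largest remainders: North, South receive the extra seats.

North 2; Highland 3; South 2; Coastal 3; East 1; Central 1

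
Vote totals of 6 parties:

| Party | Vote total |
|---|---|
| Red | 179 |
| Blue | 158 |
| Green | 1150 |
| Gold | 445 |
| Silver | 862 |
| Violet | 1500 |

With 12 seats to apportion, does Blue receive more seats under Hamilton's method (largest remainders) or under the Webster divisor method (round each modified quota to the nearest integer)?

Hamilton: Red 1, Blue 1, Green 3, Gold 1, Silver 2, Violet 4.
Webster: Red 1, Blue 0, Green 3, Gold 1, Silver 3, Violet 4.
Blue gets 1 under Hamilton and 0 under Webster.

Hamilton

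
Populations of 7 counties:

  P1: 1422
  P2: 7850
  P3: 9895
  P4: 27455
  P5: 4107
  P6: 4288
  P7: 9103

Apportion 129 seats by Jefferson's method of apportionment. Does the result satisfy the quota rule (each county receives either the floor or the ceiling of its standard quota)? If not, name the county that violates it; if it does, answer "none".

Standard quotas: P1 2.861, P2 15.793, P3 19.907, P4 55.235, P5 8.263, P6 8.627, P7 18.314.
Jefferson allocation: P1 2, P2 16, P3 20, P4 57, P5 8, P6 8, P7 18.
P4 has quota 55.235 (lower 55, upper 56) but receives 57 — outside the quota interval.

P4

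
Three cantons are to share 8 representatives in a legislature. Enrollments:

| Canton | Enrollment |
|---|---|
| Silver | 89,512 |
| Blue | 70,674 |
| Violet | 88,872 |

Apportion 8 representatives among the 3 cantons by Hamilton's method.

The standard divisor is 249058/8 ≈ 31132.25.
Standard quotas: Silver 2.8752, Blue 2.2701, Violet 2.8547.
Lower quotas: Silver 2, Blue 2, Violet 2 (sum 6, leaving 2 seats).
Remainders in descending order: Silver 0.8752, Violet 0.8547, Blue 0.2701.
The surplus seats go to Silver, Violet.

Silver 3, Blue 2, Violet 3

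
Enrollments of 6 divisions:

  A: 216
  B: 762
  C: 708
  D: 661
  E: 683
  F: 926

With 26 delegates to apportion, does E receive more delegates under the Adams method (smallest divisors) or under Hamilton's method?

Hamilton

Adams: A 2, B 5, C 5, D 4, E 4, F 6.
Hamilton: A 1, B 5, C 5, D 4, E 5, F 6.
E gets 4 under Adams and 5 under Hamilton.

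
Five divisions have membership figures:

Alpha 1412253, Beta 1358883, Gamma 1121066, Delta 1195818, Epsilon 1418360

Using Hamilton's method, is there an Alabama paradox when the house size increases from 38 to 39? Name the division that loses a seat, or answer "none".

none

At 38 seats: Alpha 8, Beta 8, Gamma 7, Delta 7, Epsilon 8.
At 39 seats: Alpha 8, Beta 8, Gamma 7, Delta 7, Epsilon 9.
No division's allocation decreased.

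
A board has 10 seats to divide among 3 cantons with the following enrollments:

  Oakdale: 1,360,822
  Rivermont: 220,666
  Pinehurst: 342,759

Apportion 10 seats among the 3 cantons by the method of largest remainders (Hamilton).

The standard divisor is 1924247/10 ≈ 192424.7.
Standard quotas: Oakdale 7.0720, Rivermont 1.1468, Pinehurst 1.7813.
Lower quotas: Oakdale 7, Rivermont 1, Pinehurst 1 (sum 9, leaving 1 seat).
Remainders in descending order: Pinehurst 0.7813, Rivermont 0.1468, Oakdale 0.0720.
The surplus seat goes to Pinehurst.

Oakdale=7, Rivermont=1, Pinehurst=2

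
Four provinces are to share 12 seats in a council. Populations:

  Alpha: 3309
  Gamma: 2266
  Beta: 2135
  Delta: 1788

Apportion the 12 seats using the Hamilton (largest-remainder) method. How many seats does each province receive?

Alpha 4, Gamma 3, Beta 3, Delta 2

The standard divisor is 9498/12 ≈ 791.5.
Standard quotas: Alpha 4.181, Gamma 2.863, Beta 2.697, Delta 2.259.
Lower quotas: Alpha 4, Gamma 2, Beta 2, Delta 2 (sum 10, leaving 2 seats).
Remainders in descending order: Gamma 0.863, Beta 0.697, Delta 0.259, Alpha 0.181.
Largest remainders: Gamma, Beta receive the extra seats.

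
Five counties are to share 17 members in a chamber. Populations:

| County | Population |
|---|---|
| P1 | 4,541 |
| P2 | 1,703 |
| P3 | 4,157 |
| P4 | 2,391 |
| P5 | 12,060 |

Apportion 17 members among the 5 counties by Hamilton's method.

Total 24852; standard divisor 24852/17 ≈ 1461.882.
Standard quotas: P1 3.1063, P2 1.1649, P3 2.8436, P4 1.6356, P5 8.2496.
Lower quotas: P1 3, P2 1, P3 2, P4 1, P5 8 (sum 15, leaving 2 seats).
Remainders in descending order: P3 0.8436, P4 0.6356, P5 0.2496, P2 0.1649, P1 0.1063.
Largest remainders: P3, P4 receive the extra seats.

P1 3, P2 1, P3 3, P4 2, P5 8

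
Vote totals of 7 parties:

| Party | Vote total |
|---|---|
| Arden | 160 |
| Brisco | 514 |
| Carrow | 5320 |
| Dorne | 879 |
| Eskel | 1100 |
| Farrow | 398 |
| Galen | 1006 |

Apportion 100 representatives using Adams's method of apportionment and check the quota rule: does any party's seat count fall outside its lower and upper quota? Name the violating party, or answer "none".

Standard quotas: Arden 1.706, Brisco 5.481, Carrow 56.735, Dorne 9.374, Eskel 11.731, Farrow 4.244, Galen 10.728.
Adams allocation: Arden 2, Brisco 6, Carrow 55, Dorne 9, Eskel 12, Farrow 5, Galen 11.
Carrow has quota 56.735 (lower 56, upper 57) but receives 55 — outside the quota interval.

Carrow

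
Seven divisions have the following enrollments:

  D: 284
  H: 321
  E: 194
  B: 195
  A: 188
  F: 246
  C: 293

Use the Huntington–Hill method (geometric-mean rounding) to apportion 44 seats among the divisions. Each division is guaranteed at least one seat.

With divisor 39: modified quotas D 7.282, H 8.231, E 4.974, B 5.000, A 4.821, F 6.308, C 7.513.
Geometric-mean thresholds: D √(7·8)=7.483, H √(8·9)=8.485, E √(4·5)=4.472, B √(5·6)=5.477, A √(4·5)=4.472, F √(6·7)=6.481, C √(7·8)=7.483.
Each quota rounded against its threshold gives D 7, H 8, E 5, B 5, A 5, F 6, C 8 (total 44).

D 7; H 8; E 5; B 5; A 5; F 6; C 8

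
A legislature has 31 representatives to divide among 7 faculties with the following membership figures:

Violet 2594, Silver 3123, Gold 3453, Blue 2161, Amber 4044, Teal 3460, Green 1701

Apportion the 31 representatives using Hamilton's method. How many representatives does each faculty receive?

Violet 4, Silver 5, Gold 5, Blue 3, Amber 6, Teal 5, Green 3

Standard divisor: 20536 ÷ 31 ≈ 662.452.
Standard quotas: Violet 3.916, Silver 4.714, Gold 5.212, Blue 3.262, Amber 6.105, Teal 5.223, Green 2.568.
Lower quotas: Violet 3, Silver 4, Gold 5, Blue 3, Amber 6, Teal 5, Green 2 (sum 28, leaving 3 seats).
Remainders in descending order: Violet 0.916, Silver 0.714, Green 0.568, Blue 0.262, Teal 0.223, Gold 0.212, Amber 0.105.
The surplus seats go to Violet, Silver, Green.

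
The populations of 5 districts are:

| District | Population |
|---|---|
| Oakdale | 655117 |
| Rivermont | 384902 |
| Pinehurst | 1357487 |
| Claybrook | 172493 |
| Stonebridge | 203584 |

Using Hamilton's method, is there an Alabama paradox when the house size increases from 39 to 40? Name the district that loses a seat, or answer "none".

Claybrook

At 39 seats: Oakdale 9, Rivermont 5, Pinehurst 19, Claybrook 3, Stonebridge 3.
At 40 seats: Oakdale 9, Rivermont 6, Pinehurst 20, Claybrook 2, Stonebridge 3.
Claybrook drops from 3 to 2.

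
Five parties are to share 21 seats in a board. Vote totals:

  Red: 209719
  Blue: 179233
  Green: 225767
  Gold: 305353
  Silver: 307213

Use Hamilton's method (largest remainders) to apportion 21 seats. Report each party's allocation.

Red: 4, Blue: 3, Green: 4, Gold: 5, Silver: 5

Standard divisor: 1227285 ÷ 21 ≈ 58442.143.
Standard quotas: Red 3.5885, Blue 3.0668, Green 3.8631, Gold 5.2249, Silver 5.2567.
Lower quotas: Red 3, Blue 3, Green 3, Gold 5, Silver 5 (sum 19, leaving 2 seats).
Remainders in descending order: Green 0.8631, Red 0.5885, Silver 0.2567, Gold 0.2249, Blue 0.0668.
Largest remainders: Green, Red receive the extra seats.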